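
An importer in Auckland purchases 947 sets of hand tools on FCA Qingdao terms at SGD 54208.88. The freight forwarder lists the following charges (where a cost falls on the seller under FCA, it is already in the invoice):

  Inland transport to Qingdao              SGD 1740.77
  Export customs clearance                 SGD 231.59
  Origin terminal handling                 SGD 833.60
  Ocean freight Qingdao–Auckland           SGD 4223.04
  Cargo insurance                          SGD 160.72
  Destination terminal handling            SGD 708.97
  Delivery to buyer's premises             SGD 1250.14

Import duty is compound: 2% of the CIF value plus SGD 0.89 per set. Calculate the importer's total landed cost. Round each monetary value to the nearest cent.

Total landed cost: SGD 63416.70

FCA: the seller delivers export-cleared goods to the carrier; the buyer bears costs from that point.
Already in the invoice (seller's account under FCA): inland to port, export clearance — exclude.
CIF value = FCA price + origin terminal + freight + insurance = 54208.88 + 833.60 + 4223.04 + 160.72 = 59426.24
Ad valorem component: 59426.24 × 2% = 1188.52
Specific component: 947 × 0.89 = 842.83
Import duty = 1188.52 + 842.83 = 2031.35
Buyer bears: origin terminal 833.60 + freight 4223.04 + insurance 160.72 + destination terminal 708.97 + delivery 1250.14 + duty 2031.35 = 9207.82
Landed cost = invoice 54208.88 + 9207.82 = 63416.70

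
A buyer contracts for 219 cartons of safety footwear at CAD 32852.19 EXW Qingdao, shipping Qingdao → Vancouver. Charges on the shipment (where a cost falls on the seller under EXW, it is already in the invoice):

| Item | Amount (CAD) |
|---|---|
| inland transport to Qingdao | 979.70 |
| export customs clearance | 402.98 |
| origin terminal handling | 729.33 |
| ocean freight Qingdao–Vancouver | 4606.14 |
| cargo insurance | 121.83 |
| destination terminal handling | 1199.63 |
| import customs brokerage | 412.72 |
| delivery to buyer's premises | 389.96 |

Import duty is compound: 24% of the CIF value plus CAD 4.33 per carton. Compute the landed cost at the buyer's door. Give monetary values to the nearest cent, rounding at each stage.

EXW: the seller makes goods available at their premises; the buyer bears all onward costs.
CIF value = EXW price + inland to port + export clearance + origin terminal + freight + insurance = 32852.19 + 979.70 + 402.98 + 729.33 + 4606.14 + 121.83 = 39692.17
Ad valorem component: 39692.17 × 24% = 9526.12
Specific component: 219 × 4.33 = 948.27
Import duty = 9526.12 + 948.27 = 10474.39
Buyer bears: inland to port 979.70 + export clearance 402.98 + origin terminal 729.33 + freight 4606.14 + insurance 121.83 + destination terminal 1199.63 + brokerage 412.72 + delivery 389.96 + duty 10474.39 = 19316.68
Landed cost = invoice 32852.19 + 19316.68 = 52168.87

Total landed cost: CAD 52168.87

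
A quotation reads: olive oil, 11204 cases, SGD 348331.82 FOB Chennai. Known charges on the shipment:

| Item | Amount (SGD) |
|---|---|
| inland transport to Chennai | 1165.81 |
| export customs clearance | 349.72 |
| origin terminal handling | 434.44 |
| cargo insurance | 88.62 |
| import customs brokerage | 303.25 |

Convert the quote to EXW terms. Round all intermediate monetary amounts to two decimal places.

Not relevant to the conversion: insurance, brokerage — on the buyer under both terms; not part of either seller's price.
From FOB to EXW, the seller no longer bears: inland to port, export clearance, origin terminal.
EXW price = 348331.82 − 1165.81 − 349.72 − 434.44 = 346381.85

EXW price: SGD 346381.85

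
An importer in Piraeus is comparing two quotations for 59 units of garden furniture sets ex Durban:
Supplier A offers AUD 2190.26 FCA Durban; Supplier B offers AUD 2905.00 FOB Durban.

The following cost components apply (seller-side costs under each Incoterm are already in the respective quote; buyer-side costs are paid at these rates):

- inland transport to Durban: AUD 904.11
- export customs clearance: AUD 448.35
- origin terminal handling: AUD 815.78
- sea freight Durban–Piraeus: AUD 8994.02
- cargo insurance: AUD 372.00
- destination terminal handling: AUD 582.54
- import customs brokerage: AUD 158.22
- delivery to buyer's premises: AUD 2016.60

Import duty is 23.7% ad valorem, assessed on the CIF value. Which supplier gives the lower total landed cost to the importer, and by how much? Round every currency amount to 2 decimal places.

Supplier A (FCA):
CIF value = FCA price + origin terminal + freight + insurance = 2190.26 + 815.78 + 8994.02 + 372.00 = 12372.06
Import duty = 12372.06 × 23.7% = 2932.18
Buyer bears (A): 815.78 + 8994.02 + 372.00 + 582.54 + 158.22 + 2016.60 = 12939.16
Landed cost (A) = invoice 2190.26 + 12939.16 + duty 2932.18 = 18061.60
Supplier B (FOB):
CIF value = FOB price + freight + insurance = 2905.00 + 8994.02 + 372.00 = 12271.02
Import duty = 12271.02 × 23.7% = 2908.23
Buyer bears (B): 8994.02 + 372.00 + 582.54 + 158.22 + 2016.60 = 12123.38
Landed cost (B) = invoice 2905.00 + 12123.38 + duty 2908.23 = 17936.61
Difference = |18061.60 − 17936.61| = 124.99

Supplier B is cheaper by AUD 124.99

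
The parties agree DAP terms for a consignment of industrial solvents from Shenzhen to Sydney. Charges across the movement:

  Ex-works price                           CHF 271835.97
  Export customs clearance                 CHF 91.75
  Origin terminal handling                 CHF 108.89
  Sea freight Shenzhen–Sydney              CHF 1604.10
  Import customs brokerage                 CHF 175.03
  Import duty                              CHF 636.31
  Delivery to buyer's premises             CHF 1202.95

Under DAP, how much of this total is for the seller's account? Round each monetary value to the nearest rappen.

DAP: the seller bears all costs to the named destination except import duty and clearance.
Seller's account: goods 271835.97 + export clearance 91.75 + origin terminal 108.89 + freight 1604.10 + delivery 1202.95 = 274843.66
Buyer's account: brokerage 175.03 + duty 636.31 = 811.34

Seller's account: CHF 274843.66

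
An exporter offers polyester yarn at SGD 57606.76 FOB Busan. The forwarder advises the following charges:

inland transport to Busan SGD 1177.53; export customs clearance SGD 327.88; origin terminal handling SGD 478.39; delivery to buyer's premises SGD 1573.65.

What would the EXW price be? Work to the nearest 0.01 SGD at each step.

Not relevant to the conversion: delivery — on the buyer under both terms; not part of either seller's price.
From FOB to EXW, the seller no longer bears: inland to port, export clearance, origin terminal.
EXW price = 57606.76 − 1177.53 − 327.88 − 478.39 = 55622.96

EXW price: SGD 55622.96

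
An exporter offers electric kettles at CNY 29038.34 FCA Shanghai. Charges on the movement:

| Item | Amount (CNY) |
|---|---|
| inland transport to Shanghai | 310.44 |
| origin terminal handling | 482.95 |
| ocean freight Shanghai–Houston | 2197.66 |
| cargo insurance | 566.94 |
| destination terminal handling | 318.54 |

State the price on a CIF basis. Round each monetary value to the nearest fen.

CIF price: CNY 32285.89

Not relevant to the conversion: inland to port — on the seller under both FCA and CIF; already in the FCA price and stays in the CIF price. destination terminal — on the buyer under both terms; not part of either seller's price.
From FCA to CIF, the seller additionally bears: origin terminal, freight, insurance.
CIF price = 29038.34 + 482.95 + 2197.66 + 566.94 = 32285.89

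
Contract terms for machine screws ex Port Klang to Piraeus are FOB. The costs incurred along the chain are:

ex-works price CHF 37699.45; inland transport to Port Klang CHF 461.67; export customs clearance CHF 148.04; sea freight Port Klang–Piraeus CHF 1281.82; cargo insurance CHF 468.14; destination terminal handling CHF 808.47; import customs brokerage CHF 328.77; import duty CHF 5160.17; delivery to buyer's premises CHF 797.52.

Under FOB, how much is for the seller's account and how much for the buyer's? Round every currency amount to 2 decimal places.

Seller: CHF 38309.16; buyer: CHF 8844.89

FOB: the seller bears costs until goods are on board at the origin port; the buyer bears freight, insurance and all costs thereafter.
Seller's account: goods 37699.45 + inland to port 461.67 + export clearance 148.04 = 38309.16
Buyer's account: freight 1281.82 + insurance 468.14 + destination terminal 808.47 + brokerage 328.77 + duty 5160.17 + delivery 797.52 = 8844.89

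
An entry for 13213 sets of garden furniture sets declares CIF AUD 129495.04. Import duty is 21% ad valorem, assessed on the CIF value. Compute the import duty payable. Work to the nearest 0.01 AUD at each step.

Import duty: AUD 27193.96

Import duty = 129495.04 × 21% = 27193.96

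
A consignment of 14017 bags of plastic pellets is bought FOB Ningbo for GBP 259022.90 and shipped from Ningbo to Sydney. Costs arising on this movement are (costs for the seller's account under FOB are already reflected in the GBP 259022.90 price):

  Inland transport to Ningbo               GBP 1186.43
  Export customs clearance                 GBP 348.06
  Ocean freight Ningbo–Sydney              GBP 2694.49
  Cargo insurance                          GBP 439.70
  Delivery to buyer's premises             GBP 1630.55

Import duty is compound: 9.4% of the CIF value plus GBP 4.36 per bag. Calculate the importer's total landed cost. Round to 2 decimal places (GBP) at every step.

Total landed cost: GBP 349544.53

FOB: the seller bears costs until goods are on board at the origin port; the buyer bears freight, insurance and all costs thereafter.
Already in the invoice (seller's account under FOB): inland to port, export clearance — exclude.
CIF value = FOB price + freight + insurance = 259022.90 + 2694.49 + 439.70 = 262157.09
Ad valorem component: 262157.09 × 9.4% = 24642.77
Specific component: 14017 × 4.36 = 61114.12
Import duty = 24642.77 + 61114.12 = 85756.89
Buyer bears: freight 2694.49 + insurance 439.70 + delivery 1630.55 + duty 85756.89 = 90521.63
Landed cost = invoice 259022.90 + 90521.63 = 349544.53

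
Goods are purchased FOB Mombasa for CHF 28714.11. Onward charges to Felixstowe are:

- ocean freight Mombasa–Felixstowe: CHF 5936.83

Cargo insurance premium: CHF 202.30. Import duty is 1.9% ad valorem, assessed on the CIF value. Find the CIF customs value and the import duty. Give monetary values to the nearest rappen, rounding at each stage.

CIF value: CHF 34853.24; import duty: CHF 662.21

CIF = FOB price + freight + insurance
CIF = 28714.11 + 5936.83 + 202.30 = 34853.24
Import duty = 34853.24 × 1.9% = 662.21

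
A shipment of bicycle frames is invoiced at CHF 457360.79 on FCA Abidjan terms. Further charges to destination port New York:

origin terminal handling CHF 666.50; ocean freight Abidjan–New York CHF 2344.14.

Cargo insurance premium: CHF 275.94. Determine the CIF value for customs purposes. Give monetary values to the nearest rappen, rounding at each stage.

CIF value: CHF 460647.37

CIF = FCA price + pre-shipment costs + freight + insurance
CIF = 457360.79 + 666.50 + 2344.14 + 275.94 = 460647.37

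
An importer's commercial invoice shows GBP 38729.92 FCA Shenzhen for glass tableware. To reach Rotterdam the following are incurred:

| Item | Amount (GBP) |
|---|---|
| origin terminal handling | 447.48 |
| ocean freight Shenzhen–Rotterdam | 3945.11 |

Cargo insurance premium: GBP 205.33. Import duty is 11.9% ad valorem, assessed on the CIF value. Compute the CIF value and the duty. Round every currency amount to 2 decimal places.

CIF value: GBP 43327.84; import duty: GBP 5156.01

CIF = FCA price + pre-shipment costs + freight + insurance
CIF = 38729.92 + 447.48 + 3945.11 + 205.33 = 43327.84
Import duty = 43327.84 × 11.9% = 5156.01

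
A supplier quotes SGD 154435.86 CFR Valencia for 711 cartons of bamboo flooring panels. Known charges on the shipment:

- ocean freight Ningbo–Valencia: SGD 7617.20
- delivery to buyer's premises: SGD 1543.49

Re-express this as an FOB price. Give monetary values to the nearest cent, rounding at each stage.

FOB price: SGD 146818.66

Not relevant to the conversion: delivery — on the buyer under both terms; not part of either seller's price.
From CFR to FOB, the seller no longer bears: freight.
FOB price = 154435.86 − 7617.20 = 146818.66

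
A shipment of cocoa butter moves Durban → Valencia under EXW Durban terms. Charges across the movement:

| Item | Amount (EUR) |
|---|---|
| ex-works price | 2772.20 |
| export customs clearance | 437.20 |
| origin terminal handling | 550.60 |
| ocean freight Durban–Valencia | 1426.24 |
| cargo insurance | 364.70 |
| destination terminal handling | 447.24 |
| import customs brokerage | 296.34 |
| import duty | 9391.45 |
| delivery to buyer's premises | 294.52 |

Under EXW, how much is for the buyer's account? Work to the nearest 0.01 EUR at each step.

EXW: the seller makes goods available at their premises; the buyer bears all onward costs.
Seller's account: goods 2772.20 = 2772.20
Buyer's account: export clearance 437.20 + origin terminal 550.60 + freight 1426.24 + insurance 364.70 + destination terminal 447.24 + brokerage 296.34 + duty 9391.45 + delivery 294.52 = 13208.29

Buyer's account: EUR 13208.29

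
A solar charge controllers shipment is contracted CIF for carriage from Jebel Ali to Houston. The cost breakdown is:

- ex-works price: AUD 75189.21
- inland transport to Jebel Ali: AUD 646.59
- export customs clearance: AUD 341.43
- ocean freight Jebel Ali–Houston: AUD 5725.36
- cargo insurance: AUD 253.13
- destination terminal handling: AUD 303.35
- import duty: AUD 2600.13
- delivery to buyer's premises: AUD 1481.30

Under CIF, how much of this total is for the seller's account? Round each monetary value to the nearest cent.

CIF: the seller pays costs through ocean freight and marine insurance to the destination port.
Seller's account: goods 75189.21 + inland to port 646.59 + export clearance 341.43 + freight 5725.36 + insurance 253.13 = 82155.72
Buyer's account: destination terminal 303.35 + duty 2600.13 + delivery 1481.30 = 4384.78

Seller's account: AUD 82155.72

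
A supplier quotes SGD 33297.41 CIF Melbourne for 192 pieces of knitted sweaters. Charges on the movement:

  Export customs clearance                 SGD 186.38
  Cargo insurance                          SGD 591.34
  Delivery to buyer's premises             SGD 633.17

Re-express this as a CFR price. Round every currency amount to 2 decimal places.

CFR price: SGD 32706.07

Not relevant to the conversion: export clearance — on the seller under both CIF and CFR; already in the CIF price and stays in the CFR price. delivery — on the buyer under both terms; not part of either seller's price.
From CIF to CFR, the seller no longer bears: insurance.
CFR price = 33297.41 − 591.34 = 32706.07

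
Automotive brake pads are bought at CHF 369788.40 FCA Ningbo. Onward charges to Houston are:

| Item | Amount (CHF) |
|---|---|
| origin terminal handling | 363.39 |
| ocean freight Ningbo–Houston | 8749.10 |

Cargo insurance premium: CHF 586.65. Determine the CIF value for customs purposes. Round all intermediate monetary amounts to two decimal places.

CIF = FCA price + pre-shipment costs + freight + insurance
CIF = 369788.40 + 363.39 + 8749.10 + 586.65 = 379487.54

CIF value: CHF 379487.54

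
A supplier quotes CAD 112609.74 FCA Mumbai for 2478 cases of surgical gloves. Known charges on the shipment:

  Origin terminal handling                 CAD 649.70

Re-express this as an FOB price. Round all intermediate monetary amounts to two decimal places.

FOB price: CAD 113259.44

From FCA to FOB, the seller additionally bears: origin terminal.
FOB price = 112609.74 + 649.70 = 113259.44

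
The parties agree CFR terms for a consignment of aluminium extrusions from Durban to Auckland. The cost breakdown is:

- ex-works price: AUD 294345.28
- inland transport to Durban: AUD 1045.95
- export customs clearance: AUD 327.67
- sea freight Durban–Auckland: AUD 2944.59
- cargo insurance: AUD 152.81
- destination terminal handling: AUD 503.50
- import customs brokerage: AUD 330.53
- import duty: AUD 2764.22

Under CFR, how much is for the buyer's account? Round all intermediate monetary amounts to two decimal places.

Buyer's account: AUD 3751.06

CFR: the seller pays costs through ocean freight to the destination port, but not insurance.
Seller's account: goods 294345.28 + inland to port 1045.95 + export clearance 327.67 + freight 2944.59 = 298663.49
Buyer's account: insurance 152.81 + destination terminal 503.50 + brokerage 330.53 + duty 2764.22 = 3751.06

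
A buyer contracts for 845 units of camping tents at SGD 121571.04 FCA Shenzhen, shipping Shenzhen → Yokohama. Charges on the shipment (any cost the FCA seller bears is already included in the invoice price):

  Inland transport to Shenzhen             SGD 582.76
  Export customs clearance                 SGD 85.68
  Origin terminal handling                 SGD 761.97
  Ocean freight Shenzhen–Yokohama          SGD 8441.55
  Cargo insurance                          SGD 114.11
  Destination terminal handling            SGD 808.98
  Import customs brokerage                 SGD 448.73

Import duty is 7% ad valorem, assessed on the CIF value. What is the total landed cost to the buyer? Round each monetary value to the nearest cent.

FCA: the seller delivers export-cleared goods to the carrier; the buyer bears costs from that point.
Already in the invoice (seller's account under FCA): inland to port, export clearance — exclude.
CIF value = FCA price + origin terminal + freight + insurance = 121571.04 + 761.97 + 8441.55 + 114.11 = 130888.67
Import duty = 130888.67 × 7% = 9162.21
Buyer bears: origin terminal 761.97 + freight 8441.55 + insurance 114.11 + destination terminal 808.98 + brokerage 448.73 + duty 9162.21 = 19737.55
Landed cost = invoice 121571.04 + 19737.55 = 141308.59

Total landed cost: SGD 141308.59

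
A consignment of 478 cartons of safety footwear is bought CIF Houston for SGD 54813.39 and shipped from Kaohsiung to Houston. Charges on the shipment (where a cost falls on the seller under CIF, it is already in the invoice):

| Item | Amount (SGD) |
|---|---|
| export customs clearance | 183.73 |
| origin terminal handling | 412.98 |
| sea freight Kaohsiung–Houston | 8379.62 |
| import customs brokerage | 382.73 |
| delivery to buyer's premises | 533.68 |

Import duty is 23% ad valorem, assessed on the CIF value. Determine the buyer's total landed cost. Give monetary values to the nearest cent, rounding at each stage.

CIF: the seller pays costs through ocean freight and marine insurance to the destination port.
Already in the invoice (seller's account under CIF): export clearance, origin terminal, freight — exclude.
The CIF price already equals the CIF value: 54813.39
Import duty = 54813.39 × 23% = 12607.08
Buyer bears: brokerage 382.73 + delivery 533.68 + duty 12607.08 = 13523.49
Landed cost = invoice 54813.39 + 13523.49 = 68336.88

Total landed cost: SGD 68336.88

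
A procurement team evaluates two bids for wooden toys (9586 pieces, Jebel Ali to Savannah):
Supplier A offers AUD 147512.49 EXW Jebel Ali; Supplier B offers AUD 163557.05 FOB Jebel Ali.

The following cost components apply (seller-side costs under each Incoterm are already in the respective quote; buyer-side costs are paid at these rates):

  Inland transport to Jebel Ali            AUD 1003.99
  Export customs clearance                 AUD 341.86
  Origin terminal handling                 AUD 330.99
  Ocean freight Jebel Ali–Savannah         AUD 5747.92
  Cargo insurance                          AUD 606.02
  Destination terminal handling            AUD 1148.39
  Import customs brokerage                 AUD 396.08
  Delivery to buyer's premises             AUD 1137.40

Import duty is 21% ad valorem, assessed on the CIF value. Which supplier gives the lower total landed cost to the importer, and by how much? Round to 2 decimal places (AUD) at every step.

Supplier A is cheaper by AUD 17384.94

Supplier A (EXW):
CIF value = EXW price + inland to port + export clearance + origin terminal + freight + insurance = 147512.49 + 1003.99 + 341.86 + 330.99 + 5747.92 + 606.02 = 155543.27
Import duty = 155543.27 × 21% = 32664.09
Buyer bears (A): 1003.99 + 341.86 + 330.99 + 5747.92 + 606.02 + 1148.39 + 396.08 + 1137.40 = 10712.65
Landed cost (A) = invoice 147512.49 + 10712.65 + duty 32664.09 = 190889.23
Supplier B (FOB):
CIF value = FOB price + freight + insurance = 163557.05 + 5747.92 + 606.02 = 169910.99
Import duty = 169910.99 × 21% = 35681.31
Buyer bears (B): 5747.92 + 606.02 + 1148.39 + 396.08 + 1137.40 = 9035.81
Landed cost (B) = invoice 163557.05 + 9035.81 + duty 35681.31 = 208274.17
Difference = |190889.23 − 208274.17| = 17384.94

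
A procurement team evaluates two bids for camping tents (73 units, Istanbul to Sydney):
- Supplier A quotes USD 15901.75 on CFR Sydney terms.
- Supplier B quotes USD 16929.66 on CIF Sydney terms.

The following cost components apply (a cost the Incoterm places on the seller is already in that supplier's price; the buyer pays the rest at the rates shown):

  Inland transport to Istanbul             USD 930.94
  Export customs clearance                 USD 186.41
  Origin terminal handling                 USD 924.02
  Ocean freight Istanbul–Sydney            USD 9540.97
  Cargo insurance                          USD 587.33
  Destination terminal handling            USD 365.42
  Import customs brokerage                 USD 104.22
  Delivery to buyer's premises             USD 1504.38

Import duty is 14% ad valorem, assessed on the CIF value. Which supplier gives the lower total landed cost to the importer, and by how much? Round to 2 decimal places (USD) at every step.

Supplier A is cheaper by USD 502.26

Supplier A (CFR):
CIF value = CFR price + insurance = 15901.75 + 587.33 = 16489.08
Import duty = 16489.08 × 14% = 2308.47
Buyer bears (A): 587.33 + 365.42 + 104.22 + 1504.38 = 2561.35
Landed cost (A) = invoice 15901.75 + 2561.35 + duty 2308.47 = 20771.57
Supplier B (CIF):
The CIF price already equals the CIF value: 16929.66
Import duty = 16929.66 × 14% = 2370.15
Buyer bears (B): 365.42 + 104.22 + 1504.38 = 1974.02
Landed cost (B) = invoice 16929.66 + 1974.02 + duty 2370.15 = 21273.83
Difference = |20771.57 − 21273.83| = 502.26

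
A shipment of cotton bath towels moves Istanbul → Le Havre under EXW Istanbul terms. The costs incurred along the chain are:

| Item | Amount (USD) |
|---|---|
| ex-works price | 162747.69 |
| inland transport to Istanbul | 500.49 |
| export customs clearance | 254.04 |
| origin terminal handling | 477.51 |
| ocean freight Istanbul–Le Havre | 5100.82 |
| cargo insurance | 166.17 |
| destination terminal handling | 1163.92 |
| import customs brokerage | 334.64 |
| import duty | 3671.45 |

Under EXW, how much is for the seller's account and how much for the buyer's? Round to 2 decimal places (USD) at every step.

EXW: the seller makes goods available at their premises; the buyer bears all onward costs.
Seller's account: goods 162747.69 = 162747.69
Buyer's account: inland to port 500.49 + export clearance 254.04 + origin terminal 477.51 + freight 5100.82 + insurance 166.17 + destination terminal 1163.92 + brokerage 334.64 + duty 3671.45 = 11669.04

Seller: USD 162747.69; buyer: USD 11669.04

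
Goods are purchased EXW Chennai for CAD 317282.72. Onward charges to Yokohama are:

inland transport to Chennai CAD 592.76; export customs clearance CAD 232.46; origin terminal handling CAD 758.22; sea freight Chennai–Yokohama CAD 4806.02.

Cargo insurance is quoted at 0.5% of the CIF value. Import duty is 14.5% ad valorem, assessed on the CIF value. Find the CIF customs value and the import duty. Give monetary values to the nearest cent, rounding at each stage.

CIF value: CAD 325298.67; import duty: CAD 47168.31

Let C be the CIF value. C = EXW price + pre-shipment costs + freight + 0.5% × C
C − 0.5% × C = 317282.72 + 592.76 + 232.46 + 758.22 + 4806.02
0.995 × C = 323672.18
C = 323672.18 / 0.995 = 325298.67
Insurance premium = 0.5% × 325298.67 = 1626.49
Import duty = 325298.67 × 14.5% = 47168.31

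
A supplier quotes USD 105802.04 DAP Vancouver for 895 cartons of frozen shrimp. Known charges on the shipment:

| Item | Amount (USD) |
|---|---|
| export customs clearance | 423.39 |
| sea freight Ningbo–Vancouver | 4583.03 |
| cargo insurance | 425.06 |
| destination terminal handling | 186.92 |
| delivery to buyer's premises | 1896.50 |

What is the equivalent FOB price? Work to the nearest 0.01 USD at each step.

FOB price: USD 98710.53

Not relevant to the conversion: export clearance — on the seller under both DAP and FOB; already in the DAP price and stays in the FOB price.
From DAP to FOB, the seller no longer bears: freight, insurance, destination terminal, delivery.
FOB price = 105802.04 − 4583.03 − 425.06 − 186.92 − 1896.50 = 98710.53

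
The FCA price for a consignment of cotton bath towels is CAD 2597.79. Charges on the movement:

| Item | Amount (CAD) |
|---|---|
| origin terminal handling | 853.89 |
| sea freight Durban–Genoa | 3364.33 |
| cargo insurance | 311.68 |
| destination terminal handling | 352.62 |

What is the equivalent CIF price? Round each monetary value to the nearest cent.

CIF price: CAD 7127.69

Not relevant to the conversion: destination terminal — on the buyer under both terms; not part of either seller's price.
From FCA to CIF, the seller additionally bears: origin terminal, freight, insurance.
CIF price = 2597.79 + 853.89 + 3364.33 + 311.68 = 7127.69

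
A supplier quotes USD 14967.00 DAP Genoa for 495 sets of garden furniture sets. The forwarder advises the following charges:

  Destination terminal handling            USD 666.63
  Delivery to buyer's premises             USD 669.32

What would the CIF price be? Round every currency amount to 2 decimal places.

From DAP to CIF, the seller no longer bears: destination terminal, delivery.
CIF price = 14967.00 − 666.63 − 669.32 = 13631.05

CIF price: USD 13631.05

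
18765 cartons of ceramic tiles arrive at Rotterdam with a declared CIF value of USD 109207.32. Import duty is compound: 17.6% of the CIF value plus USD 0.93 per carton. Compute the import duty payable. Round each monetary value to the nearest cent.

Ad valorem component: 109207.32 × 17.6% = 19220.49
Specific component: 18765 × 0.93 = 17451.45
Import duty = 19220.49 + 17451.45 = 36671.94

Import duty: USD 36671.94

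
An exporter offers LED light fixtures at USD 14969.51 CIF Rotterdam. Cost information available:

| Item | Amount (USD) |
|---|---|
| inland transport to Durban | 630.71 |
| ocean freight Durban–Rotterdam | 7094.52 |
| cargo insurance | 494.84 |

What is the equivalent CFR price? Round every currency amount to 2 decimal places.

Not relevant to the conversion: freight, inland to port — on the seller under both CIF and CFR; already in the CIF price and stays in the CFR price.
From CIF to CFR, the seller no longer bears: insurance.
CFR price = 14969.51 − 494.84 = 14474.67

CFR price: USD 14474.67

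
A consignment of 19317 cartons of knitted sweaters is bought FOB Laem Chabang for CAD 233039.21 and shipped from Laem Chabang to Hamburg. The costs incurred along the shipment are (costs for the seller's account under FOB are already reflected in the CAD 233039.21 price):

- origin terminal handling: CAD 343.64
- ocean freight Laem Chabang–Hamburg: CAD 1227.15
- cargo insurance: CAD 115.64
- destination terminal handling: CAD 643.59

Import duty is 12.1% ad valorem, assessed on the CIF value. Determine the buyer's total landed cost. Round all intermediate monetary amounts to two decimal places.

FOB: the seller bears costs until goods are on board at the origin port; the buyer bears freight, insurance and all costs thereafter.
Already in the invoice (seller's account under FOB): origin terminal — exclude.
CIF value = FOB price + freight + insurance = 233039.21 + 1227.15 + 115.64 = 234382.00
Import duty = 234382.00 × 12.1% = 28360.22
Buyer bears: freight 1227.15 + insurance 115.64 + destination terminal 643.59 + duty 28360.22 = 30346.60
Landed cost = invoice 233039.21 + 30346.60 = 263385.81

Total landed cost: CAD 263385.81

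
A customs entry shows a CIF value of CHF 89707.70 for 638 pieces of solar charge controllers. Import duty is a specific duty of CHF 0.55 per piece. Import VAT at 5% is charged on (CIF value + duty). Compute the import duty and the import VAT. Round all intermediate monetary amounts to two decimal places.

Import duty: CHF 350.90; import VAT: CHF 4502.93

Import duty = 638 × 0.55 = 350.90
VAT base = CIF + duty = 89707.70 + 350.90 = 90058.60
Import VAT = 90058.60 × 5% = 4502.93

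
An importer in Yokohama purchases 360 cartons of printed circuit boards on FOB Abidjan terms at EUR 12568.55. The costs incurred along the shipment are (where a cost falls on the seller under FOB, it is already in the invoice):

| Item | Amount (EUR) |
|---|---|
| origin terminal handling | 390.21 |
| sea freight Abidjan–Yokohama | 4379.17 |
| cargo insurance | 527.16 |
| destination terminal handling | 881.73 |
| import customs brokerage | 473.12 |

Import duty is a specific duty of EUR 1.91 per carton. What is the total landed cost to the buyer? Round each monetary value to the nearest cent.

FOB: the seller bears costs until goods are on board at the origin port; the buyer bears freight, insurance and all costs thereafter.
Already in the invoice (seller's account under FOB): origin terminal — exclude.
CIF value = FOB price + freight + insurance = 12568.55 + 4379.17 + 527.16 = 17474.88
Import duty = 360 × 1.91 = 687.60
Buyer bears: freight 4379.17 + insurance 527.16 + destination terminal 881.73 + brokerage 473.12 + duty 687.60 = 6948.78
Landed cost = invoice 12568.55 + 6948.78 = 19517.33

Total landed cost: EUR 19517.33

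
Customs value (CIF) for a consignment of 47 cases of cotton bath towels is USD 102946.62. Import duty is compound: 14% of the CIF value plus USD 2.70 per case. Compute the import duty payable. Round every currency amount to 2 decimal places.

Ad valorem component: 102946.62 × 14% = 14412.53
Specific component: 47 × 2.70 = 126.90
Import duty = 14412.53 + 126.90 = 14539.43

Import duty: USD 14539.43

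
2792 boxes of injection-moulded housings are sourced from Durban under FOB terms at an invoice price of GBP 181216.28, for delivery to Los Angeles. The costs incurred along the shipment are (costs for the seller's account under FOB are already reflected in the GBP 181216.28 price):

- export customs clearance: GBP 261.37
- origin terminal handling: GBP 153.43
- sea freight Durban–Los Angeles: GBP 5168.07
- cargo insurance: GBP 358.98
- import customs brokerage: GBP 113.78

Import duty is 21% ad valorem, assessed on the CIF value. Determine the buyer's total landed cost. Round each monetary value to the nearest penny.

Total landed cost: GBP 226073.21

FOB: the seller bears costs until goods are on board at the origin port; the buyer bears freight, insurance and all costs thereafter.
Already in the invoice (seller's account under FOB): export clearance, origin terminal — exclude.
CIF value = FOB price + freight + insurance = 181216.28 + 5168.07 + 358.98 = 186743.33
Import duty = 186743.33 × 21% = 39216.10
Buyer bears: freight 5168.07 + insurance 358.98 + brokerage 113.78 + duty 39216.10 = 44856.93
Landed cost = invoice 181216.28 + 44856.93 = 226073.21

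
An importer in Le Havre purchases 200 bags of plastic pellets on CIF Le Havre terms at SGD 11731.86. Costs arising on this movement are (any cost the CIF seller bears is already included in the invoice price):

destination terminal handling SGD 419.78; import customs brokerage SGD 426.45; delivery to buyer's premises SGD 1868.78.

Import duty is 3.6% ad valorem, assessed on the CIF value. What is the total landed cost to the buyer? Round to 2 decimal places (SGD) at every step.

CIF: the seller pays costs through ocean freight and marine insurance to the destination port.
The CIF price already equals the CIF value: 11731.86
Import duty = 11731.86 × 3.6% = 422.35
Buyer bears: destination terminal 419.78 + brokerage 426.45 + delivery 1868.78 + duty 422.35 = 3137.36
Landed cost = invoice 11731.86 + 3137.36 = 14869.22

Total landed cost: SGD 14869.22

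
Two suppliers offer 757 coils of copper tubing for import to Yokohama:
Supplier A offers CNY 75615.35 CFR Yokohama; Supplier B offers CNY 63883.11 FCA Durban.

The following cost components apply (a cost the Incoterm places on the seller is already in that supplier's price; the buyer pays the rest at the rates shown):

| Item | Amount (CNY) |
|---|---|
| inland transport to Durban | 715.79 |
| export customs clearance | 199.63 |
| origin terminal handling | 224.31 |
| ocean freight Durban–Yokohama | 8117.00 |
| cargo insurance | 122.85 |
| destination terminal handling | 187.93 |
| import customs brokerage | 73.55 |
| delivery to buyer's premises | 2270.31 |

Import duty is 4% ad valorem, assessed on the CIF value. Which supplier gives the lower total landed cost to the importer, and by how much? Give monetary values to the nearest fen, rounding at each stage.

Supplier A (CFR):
CIF value = CFR price + insurance = 75615.35 + 122.85 = 75738.20
Import duty = 75738.20 × 4% = 3029.53
Buyer bears (A): 122.85 + 187.93 + 73.55 + 2270.31 = 2654.64
Landed cost (A) = invoice 75615.35 + 2654.64 + duty 3029.53 = 81299.52
Supplier B (FCA):
CIF value = FCA price + origin terminal + freight + insurance = 63883.11 + 224.31 + 8117.00 + 122.85 = 72347.27
Import duty = 72347.27 × 4% = 2893.89
Buyer bears (B): 224.31 + 8117.00 + 122.85 + 187.93 + 73.55 + 2270.31 = 10995.95
Landed cost (B) = invoice 63883.11 + 10995.95 + duty 2893.89 = 77772.95
Difference = |81299.52 − 77772.95| = 3526.57

Supplier B is cheaper by CNY 3526.57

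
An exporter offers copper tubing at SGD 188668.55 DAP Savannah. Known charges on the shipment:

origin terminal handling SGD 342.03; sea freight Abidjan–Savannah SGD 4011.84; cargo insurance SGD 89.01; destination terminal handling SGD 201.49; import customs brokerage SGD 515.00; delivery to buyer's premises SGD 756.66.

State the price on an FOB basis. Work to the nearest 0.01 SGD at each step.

Not relevant to the conversion: origin terminal — on the seller under both DAP and FOB; already in the DAP price and stays in the FOB price. brokerage — on the buyer under both terms; not part of either seller's price.
From DAP to FOB, the seller no longer bears: freight, insurance, destination terminal, delivery.
FOB price = 188668.55 − 4011.84 − 89.01 − 201.49 − 756.66 = 183609.55

FOB price: SGD 183609.55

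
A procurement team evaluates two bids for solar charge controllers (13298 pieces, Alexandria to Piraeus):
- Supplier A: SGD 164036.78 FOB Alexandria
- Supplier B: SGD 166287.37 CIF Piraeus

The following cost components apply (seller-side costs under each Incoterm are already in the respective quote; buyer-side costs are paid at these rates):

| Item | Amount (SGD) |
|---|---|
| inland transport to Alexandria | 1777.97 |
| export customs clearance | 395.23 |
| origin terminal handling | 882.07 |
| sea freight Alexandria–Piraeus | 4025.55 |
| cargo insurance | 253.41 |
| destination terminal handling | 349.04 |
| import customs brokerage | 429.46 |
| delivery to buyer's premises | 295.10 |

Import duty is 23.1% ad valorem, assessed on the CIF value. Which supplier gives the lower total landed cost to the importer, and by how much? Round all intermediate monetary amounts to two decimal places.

Supplier A (FOB):
CIF value = FOB price + freight + insurance = 164036.78 + 4025.55 + 253.41 = 168315.74
Import duty = 168315.74 × 23.1% = 38880.94
Buyer bears (A): 4025.55 + 253.41 + 349.04 + 429.46 + 295.10 = 5352.56
Landed cost (A) = invoice 164036.78 + 5352.56 + duty 38880.94 = 208270.28
Supplier B (CIF):
The CIF price already equals the CIF value: 166287.37
Import duty = 166287.37 × 23.1% = 38412.38
Buyer bears (B): 349.04 + 429.46 + 295.10 = 1073.60
Landed cost (B) = invoice 166287.37 + 1073.60 + duty 38412.38 = 205773.35
Difference = |208270.28 − 205773.35| = 2496.93

Supplier B is cheaper by SGD 2496.93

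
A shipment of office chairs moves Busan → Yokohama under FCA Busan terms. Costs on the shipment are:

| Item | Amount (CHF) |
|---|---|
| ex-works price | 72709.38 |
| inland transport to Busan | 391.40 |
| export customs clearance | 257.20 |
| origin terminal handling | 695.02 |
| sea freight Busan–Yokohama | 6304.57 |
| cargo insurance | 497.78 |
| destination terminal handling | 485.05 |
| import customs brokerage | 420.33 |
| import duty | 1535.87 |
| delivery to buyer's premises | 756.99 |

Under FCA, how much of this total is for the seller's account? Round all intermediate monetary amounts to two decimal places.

FCA: the seller delivers export-cleared goods to the carrier; the buyer bears costs from that point.
Seller's account: goods 72709.38 + inland to port 391.40 + export clearance 257.20 = 73357.98
Buyer's account: origin terminal 695.02 + freight 6304.57 + insurance 497.78 + destination terminal 485.05 + brokerage 420.33 + duty 1535.87 + delivery 756.99 = 10695.61

Seller's account: CHF 73357.98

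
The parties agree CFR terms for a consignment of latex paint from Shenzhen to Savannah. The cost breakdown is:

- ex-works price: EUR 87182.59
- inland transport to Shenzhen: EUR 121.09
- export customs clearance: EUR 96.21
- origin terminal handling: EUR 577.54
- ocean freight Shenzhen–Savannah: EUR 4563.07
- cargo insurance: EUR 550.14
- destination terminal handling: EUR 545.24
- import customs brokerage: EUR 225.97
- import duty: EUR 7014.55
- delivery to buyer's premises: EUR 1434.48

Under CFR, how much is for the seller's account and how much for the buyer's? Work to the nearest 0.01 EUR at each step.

Seller: EUR 92540.50; buyer: EUR 9770.38

CFR: the seller pays costs through ocean freight to the destination port, but not insurance.
Seller's account: goods 87182.59 + inland to port 121.09 + export clearance 96.21 + origin terminal 577.54 + freight 4563.07 = 92540.50
Buyer's account: insurance 550.14 + destination terminal 545.24 + brokerage 225.97 + duty 7014.55 + delivery 1434.48 = 9770.38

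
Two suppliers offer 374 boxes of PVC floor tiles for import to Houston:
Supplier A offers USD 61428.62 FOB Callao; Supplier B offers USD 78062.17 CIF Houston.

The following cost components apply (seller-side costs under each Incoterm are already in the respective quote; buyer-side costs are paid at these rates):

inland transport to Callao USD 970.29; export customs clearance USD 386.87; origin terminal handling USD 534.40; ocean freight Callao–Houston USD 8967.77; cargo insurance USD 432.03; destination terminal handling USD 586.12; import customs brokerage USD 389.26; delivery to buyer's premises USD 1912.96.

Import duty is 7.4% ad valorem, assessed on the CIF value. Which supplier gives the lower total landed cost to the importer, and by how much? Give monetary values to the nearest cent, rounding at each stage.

Supplier A (FOB):
CIF value = FOB price + freight + insurance = 61428.62 + 8967.77 + 432.03 = 70828.42
Import duty = 70828.42 × 7.4% = 5241.30
Buyer bears (A): 8967.77 + 432.03 + 586.12 + 389.26 + 1912.96 = 12288.14
Landed cost (A) = invoice 61428.62 + 12288.14 + duty 5241.30 = 78958.06
Supplier B (CIF):
The CIF price already equals the CIF value: 78062.17
Import duty = 78062.17 × 7.4% = 5776.60
Buyer bears (B): 586.12 + 389.26 + 1912.96 = 2888.34
Landed cost (B) = invoice 78062.17 + 2888.34 + duty 5776.60 = 86727.11
Difference = |78958.06 − 86727.11| = 7769.05

Supplier A is cheaper by USD 7769.05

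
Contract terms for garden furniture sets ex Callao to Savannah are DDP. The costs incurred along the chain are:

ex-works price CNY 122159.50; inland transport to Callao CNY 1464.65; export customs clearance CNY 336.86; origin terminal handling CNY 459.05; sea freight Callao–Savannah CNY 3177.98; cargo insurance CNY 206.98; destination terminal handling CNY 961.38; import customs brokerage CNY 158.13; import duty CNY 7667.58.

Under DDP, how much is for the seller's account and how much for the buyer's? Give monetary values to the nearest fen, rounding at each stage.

Seller: CNY 136592.11; buyer: CNY 0.00

DDP: the seller bears all costs including import duty.
Seller's account: goods 122159.50 + inland to port 1464.65 + export clearance 336.86 + origin terminal 459.05 + freight 3177.98 + insurance 206.98 + destination terminal 961.38 + brokerage 158.13 + duty 7667.58 = 136592.11
Buyer's account: 0.00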